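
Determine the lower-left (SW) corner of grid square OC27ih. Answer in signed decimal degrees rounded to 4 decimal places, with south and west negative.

-62.7083, 104.6667

Field O=14, C=2: +14·20° lon, +2·10° lat → SW at lon 100°, lat -70°.
Square 2, 7: +2·2° lon, +7·1° lat → SW at lon 104°, lat -63°.
Subsquare i=8, h=7: +8·0.0833333° lon, +7·0.0416667° lat → SW at lon 104.667°, lat -62.7083°.
latitude -62.7083, longitude 104.6667.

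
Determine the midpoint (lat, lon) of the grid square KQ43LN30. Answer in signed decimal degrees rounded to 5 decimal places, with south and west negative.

73.54375, 28.94583

Field K=10, Q=16: +10·20° lon, +16·10° lat → SW at lon 20°, lat 70°.
Square 4, 3: +4·2° lon, +3·1° lat → SW at lon 28°, lat 73°.
Subsquare l=11, n=13: +11·0.0833333° lon, +13·0.0416667° lat → SW at lon 28.9167°, lat 73.5417°.
Extended square 3, 0: +3·0.00833333° lon, +0·0.00416667° lat → SW at lon 28.9417°, lat 73.5417°.
Cell spans 0.00833333° lon × 0.00416667° lat. Centre is SW corner plus half of each.
latitude 73.54375, longitude 28.94583.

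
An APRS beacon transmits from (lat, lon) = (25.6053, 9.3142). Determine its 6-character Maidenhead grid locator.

Shift to the Maidenhead origin (180°W, 90°S): lon 189.3142, lat 115.6053.
Field (20°×10°, letters A–R): 189.3142/20 → 9 → J, 115.6053/10 → 11 → L; chars JL.
Square (2°×1°, digits 0–9): 9.3142/2 → 4, 5.6053/1 → 5; chars 45.
Subsquare (5′×2.5′, letters a–x): 1.3142/0.0833333 → 15 → p, 0.6053/0.0416667 → 14 → o; chars po.

JL45po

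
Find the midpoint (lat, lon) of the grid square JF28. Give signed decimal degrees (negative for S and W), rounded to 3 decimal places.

Field J=9, F=5: +9·20° lon, +5·10° lat → SW at lon 0°, lat -40°.
Square 2, 8: +2·2° lon, +8·1° lat → SW at lon 4°, lat -32°.
Cell spans 2° lon × 1° lat. Centre is SW corner plus half of each.
latitude -31.500, longitude 5.000.

-31.500, 5.000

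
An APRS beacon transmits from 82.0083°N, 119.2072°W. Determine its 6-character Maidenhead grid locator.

DR02ja

Shift to the Maidenhead origin (180°W, 90°S): lon 60.7928, lat 172.0083.
Field: 60.7928/20 → 3 → D, 172.0083/10 → 17 → R; chars DR.
Square: 0.7928/2 → 0, 2.0083/1 → 2; chars 02.
Subsquare: 0.7928/0.0833333 → 9 → j, 0.0083/0.0416667 → 0 → a; chars ja.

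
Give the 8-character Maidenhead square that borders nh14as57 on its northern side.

Latitude extended square 7; +1 → 8.
The longitude characters are unchanged.

NH14as58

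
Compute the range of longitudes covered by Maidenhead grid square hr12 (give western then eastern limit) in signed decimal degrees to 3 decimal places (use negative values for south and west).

-38.000, -36.000

Field H=7, R=17: +7·20° lon, +17·10° lat → SW at lon -40°, lat 80°.
Square 1, 2: +1·2° lon, +2·1° lat → SW at lon -38°, lat 82°.
Cell spans 2° lon × 1° lat.
west -38.000, east -36.000.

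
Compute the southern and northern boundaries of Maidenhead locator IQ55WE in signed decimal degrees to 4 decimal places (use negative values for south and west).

Field I=8, Q=16: +8·20° lon, +16·10° lat → SW at lon -20°, lat 70°.
Square 5, 5: +5·2° lon, +5·1° lat → SW at lon -10°, lat 75°.
Subsquare w=22, e=4: +22·0.0833333° lon, +4·0.0416667° lat → SW at lon -8.16667°, lat 75.1667°.
Cell spans 0.0833333° lon × 0.0416667° lat.
south 75.1667, north 75.2083.

75.1667, 75.2083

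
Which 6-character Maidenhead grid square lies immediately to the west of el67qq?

Longitude subsquare q = 16; −1 → 15 = p.
The latitude characters are unchanged.

EL67pq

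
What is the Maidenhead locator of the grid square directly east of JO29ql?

JO29rl

Longitude subsquare q = 16; +1 → 17 = r.
The latitude characters are unchanged.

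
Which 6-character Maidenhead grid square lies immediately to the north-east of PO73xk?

Longitude subsquare x = 23; +1 → 24, wraps to 0 = a, carry into square.
Longitude square 7; +1 → 8.
Latitude subsquare k = 10; +1 → 11 = l.

PO83al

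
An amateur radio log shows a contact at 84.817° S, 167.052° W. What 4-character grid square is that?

AA65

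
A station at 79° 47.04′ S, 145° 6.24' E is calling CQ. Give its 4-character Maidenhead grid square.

QB20

Add 180° to longitude and 90° to latitude: 325.10, 10.22.
Field (20°×10°, letters A–R): 325.10/20 → 16 → Q, 10.22/10 → 1 → B; chars QB.
Square (2°×1°, digits 0–9): 5.10/2 → 2, 0.22/1 → 0; chars 20.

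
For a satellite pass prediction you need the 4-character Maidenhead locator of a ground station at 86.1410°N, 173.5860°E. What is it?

RR66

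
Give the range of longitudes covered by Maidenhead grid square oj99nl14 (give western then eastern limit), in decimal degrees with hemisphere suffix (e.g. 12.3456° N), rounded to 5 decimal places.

119.09167° E, 119.10000° E

Field O=14, J=9: +14·20° lon, +9·10° lat → SW at lon 100°, lat 0°.
Square 9, 9: +9·2° lon, +9·1° lat → SW at lon 118°, lat 9°.
Subsquare n=13, l=11: +13·0.0833333° lon, +11·0.0416667° lat → SW at lon 119.083°, lat 9.45833°.
Extended square 1, 4: +1·0.00833333° lon, +4·0.00416667° lat → SW at lon 119.092°, lat 9.475°.
Cell spans 0.00833333° lon × 0.00416667° lat.
west 119.09167° E, east 119.10000° E.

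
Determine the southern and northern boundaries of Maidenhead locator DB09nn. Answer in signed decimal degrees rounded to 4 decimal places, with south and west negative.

-70.4583, -70.4167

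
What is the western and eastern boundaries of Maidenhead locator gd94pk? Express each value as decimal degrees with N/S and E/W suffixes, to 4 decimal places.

Field G=6, D=3: +6·20° lon, +3·10° lat → SW at lon -60°, lat -60°.
Square 9, 4: +9·2° lon, +4·1° lat → SW at lon -42°, lat -56°.
Subsquare p=15, k=10: +15·0.0833333° lon, +10·0.0416667° lat → SW at lon -40.75°, lat -55.5833°.
Cell spans 0.0833333° lon × 0.0416667° lat.
west 40.7500° W, east 40.6667° W.

40.7500° W, 40.6667° W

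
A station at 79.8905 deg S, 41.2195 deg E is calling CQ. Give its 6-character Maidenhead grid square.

LB00oc

Offset from 180°W / 90°S: lon 221.2195°, lat 10.1095°.
Field (20°×10°, letters A–R): 221.2195/20 → 11 → L, 10.1095/10 → 1 → B; chars LB.
Square (2°×1°, digits 0–9): 1.2195/2 → 0, 0.1095/1 → 0; chars 00.
Subsquare (5′×2.5′, letters a–x): 1.2195/0.0833333 → 14 → o, 0.1095/0.0416667 → 2 → c; chars oc.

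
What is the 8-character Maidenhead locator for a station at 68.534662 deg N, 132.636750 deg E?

Offset from 180°W / 90°S: lon 312.63675°, lat 158.53466°.
Field (20°×10°, letters A–R): lon ⌊312.63675/20⌋ = 15 → P; lat ⌊158.53466/10⌋ = 15 → P.
Square (2°×1°, digits 0–9): lon ⌊12.63675/2⌋ = 6; lat ⌊8.53466/1⌋ = 8.
Subsquare (5′×2.5′, letters a–x): lon ⌊0.63675/0.0833333⌋ = 7 → h; lat ⌊0.53466/0.0416667⌋ = 12 → m.
Extended square (30″×15″, digits 0–9): lon ⌊0.05342/0.00833333⌋ = 6; lat ⌊0.03466/0.00416667⌋ = 8.

PP68hm68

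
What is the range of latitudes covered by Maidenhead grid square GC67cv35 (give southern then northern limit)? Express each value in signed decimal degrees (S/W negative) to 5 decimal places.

-62.10417, -62.10000

Field G=6, C=2: +6·20° lon, +2·10° lat → SW at lon -60°, lat -70°.
Square 6, 7: +6·2° lon, +7·1° lat → SW at lon -48°, lat -63°.
Subsquare c=2, v=21: +2·0.0833333° lon, +21·0.0416667° lat → SW at lon -47.8333°, lat -62.125°.
Extended square 3, 5: +3·0.00833333° lon, +5·0.00416667° lat → SW at lon -47.8083°, lat -62.1042°.
Cell spans 0.00833333° lon × 0.00416667° lat.
south -62.10417, north -62.10000.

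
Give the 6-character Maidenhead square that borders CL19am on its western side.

CL09xm

Longitude subsquare a = 0; −1 → -1, wraps to 23 = x, carry into square.
Longitude square 1; −1 → 0.
The latitude characters are unchanged.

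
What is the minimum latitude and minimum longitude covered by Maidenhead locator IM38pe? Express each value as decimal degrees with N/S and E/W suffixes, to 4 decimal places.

38.1667° N, 12.7500° W

Field I=8, M=12: +8·20° lon, +12·10° lat → SW at lon -20°, lat 30°.
Square 3, 8: +3·2° lon, +8·1° lat → SW at lon -14°, lat 38°.
Subsquare p=15, e=4: +15·0.0833333° lon, +4·0.0416667° lat → SW at lon -12.75°, lat 38.1667°.
latitude 38.1667° N, longitude 12.7500° W.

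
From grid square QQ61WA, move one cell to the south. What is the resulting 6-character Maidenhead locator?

Latitude subsquare a = 0; −1 → -1, wraps to 23 = x, carry into square.
Latitude square 1; −1 → 0.
The longitude characters are unchanged.

QQ60wx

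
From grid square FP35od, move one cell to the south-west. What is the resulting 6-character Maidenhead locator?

FP35nc

Longitude subsquare o = 14; −1 → 13 = n.
Latitude subsquare d = 3; −1 → 2 = c.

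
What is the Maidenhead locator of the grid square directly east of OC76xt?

OC86at

Longitude subsquare x = 23; +1 → 24, wraps to 0 = a, carry into square.
Longitude square 7; +1 → 8.
The latitude characters are unchanged.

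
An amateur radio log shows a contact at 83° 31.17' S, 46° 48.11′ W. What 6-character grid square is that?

Add 180° to longitude and 90° to latitude: 133.1982, 6.4805.
Field: 133.1982/20 → 6 → G, 6.4805/10 → 0 → A; chars GA.
Square: 13.1982/2 → 6, 6.4805/1 → 6; chars 66.
Subsquare: 1.1982/0.0833333 → 14 → o, 0.4805/0.0416667 → 11 → l; chars ol.

GA66ol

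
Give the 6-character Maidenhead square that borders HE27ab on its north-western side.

HE17xc

Longitude subsquare a = 0; −1 → -1, wraps to 23 = x, carry into square.
Longitude square 2; −1 → 1.
Latitude subsquare b = 1; +1 → 2 = c.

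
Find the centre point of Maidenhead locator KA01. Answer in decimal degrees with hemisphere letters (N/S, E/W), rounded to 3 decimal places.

88.500° S, 21.000° E

Field K=10, A=0: +10·20° lon, +0·10° lat → SW at lon 20°, lat -90°.
Square 0, 1: +0·2° lon, +1·1° lat → SW at lon 20°, lat -89°.
Cell spans 2° lon × 1° lat. Centre is SW corner plus half of each.
latitude 88.500° S, longitude 21.000° E.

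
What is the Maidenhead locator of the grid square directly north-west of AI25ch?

AI25bi

Longitude subsquare c = 2; −1 → 1 = b.
Latitude subsquare h = 7; +1 → 8 = i.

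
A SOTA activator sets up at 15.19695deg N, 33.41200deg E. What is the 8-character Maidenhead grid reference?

Add 180° to longitude and 90° to latitude: 213.41200, 105.19695.
Field: lon ⌊213.41200/20⌋ = 10 → K; lat ⌊105.19695/10⌋ = 10 → K.
Square: lon ⌊13.41200/2⌋ = 6; lat ⌊5.19695/1⌋ = 5.
Subsquare: lon ⌊1.41200/0.0833333⌋ = 16 → q; lat ⌊0.19695/0.0416667⌋ = 4 → e.
Extended square: lon ⌊0.07867/0.00833333⌋ = 9; lat ⌊0.03028/0.00416667⌋ = 7.

KK65qe97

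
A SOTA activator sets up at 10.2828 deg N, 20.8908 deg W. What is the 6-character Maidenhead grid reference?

Shift to the Maidenhead origin (180°W, 90°S): lon 159.1092, lat 100.2828.
Field (20°×10°, letters A–R): lon ⌊159.1092/20⌋ = 7 → H; lat ⌊100.2828/10⌋ = 10 → K.
Square (2°×1°, digits 0–9): lon ⌊19.1092/2⌋ = 9; lat ⌊0.2828/1⌋ = 0.
Subsquare (5′×2.5′, letters a–x): lon ⌊1.1092/0.0833333⌋ = 13 → n; lat ⌊0.2828/0.0416667⌋ = 6 → g.

HK90ng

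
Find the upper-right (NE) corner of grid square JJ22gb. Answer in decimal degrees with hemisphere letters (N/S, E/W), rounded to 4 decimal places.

Field J=9, J=9: +9·20° lon, +9·10° lat → SW at lon 0°, lat 0°.
Square 2, 2: +2·2° lon, +2·1° lat → SW at lon 4°, lat 2°.
Subsquare g=6, b=1: +6·0.0833333° lon, +1·0.0416667° lat → SW at lon 4.5°, lat 2.04167°.
Cell spans 0.0833333° lon × 0.0416667° lat. NE corner is SW corner plus one full cell.
latitude 2.0833° N, longitude 4.5833° E.

2.0833° N, 4.5833° E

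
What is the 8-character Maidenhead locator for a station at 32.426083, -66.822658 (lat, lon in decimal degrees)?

Add 180° to longitude and 90° to latitude: 113.17734, 122.42608.
Field: 113.17734/20 → 5 → F, 122.42608/10 → 12 → M; chars FM.
Square: 13.17734/2 → 6, 2.42608/1 → 2; chars 62.
Subsquare: 1.17734/0.0833333 → 14 → o, 0.42608/0.0416667 → 10 → k; chars ok.
Extended square: 0.01068/0.00833333 → 1, 0.00942/0.00416667 → 2; chars 12.

FM62ok12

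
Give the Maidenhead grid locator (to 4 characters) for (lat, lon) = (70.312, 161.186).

Offset from 180°W / 90°S: lon 341.19°, lat 160.31°.
Field: lon ⌊341.19/20⌋ = 17 → R; lat ⌊160.31/10⌋ = 16 → Q.
Square: lon ⌊1.19/2⌋ = 0; lat ⌊0.31/1⌋ = 0.

RQ00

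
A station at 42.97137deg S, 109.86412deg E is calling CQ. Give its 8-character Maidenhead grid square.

OE47wa36

Offset from 180°W / 90°S: lon 289.86412°, lat 47.02863°.
Field: lon ⌊289.86412/20⌋ = 14 → O; lat ⌊47.02863/10⌋ = 4 → E.
Square: lon ⌊9.86412/2⌋ = 4; lat ⌊7.02863/1⌋ = 7.
Subsquare: lon ⌊1.86412/0.0833333⌋ = 22 → w; lat ⌊0.02863/0.0416667⌋ = 0 → a.
Extended square: lon ⌊0.03079/0.00833333⌋ = 3; lat ⌊0.02863/0.00416667⌋ = 6.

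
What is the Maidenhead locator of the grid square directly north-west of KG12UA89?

KG12ub70

Longitude extended square 8; −1 → 7.
Latitude extended square 9; +1 → 10, wraps to 0, carry into subsquare.
Latitude subsquare a = 0; +1 → 1 = b.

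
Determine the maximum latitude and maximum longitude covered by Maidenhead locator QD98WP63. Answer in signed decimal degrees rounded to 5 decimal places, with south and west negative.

-51.35833, 159.89167

Field Q=16, D=3: +16·20° lon, +3·10° lat → SW at lon 140°, lat -60°.
Square 9, 8: +9·2° lon, +8·1° lat → SW at lon 158°, lat -52°.
Subsquare w=22, p=15: +22·0.0833333° lon, +15·0.0416667° lat → SW at lon 159.833°, lat -51.375°.
Extended square 6, 3: +6·0.00833333° lon, +3·0.00416667° lat → SW at lon 159.883°, lat -51.3625°.
Cell spans 0.00833333° lon × 0.00416667° lat. NE corner is SW corner plus one full cell.
latitude -51.35833, longitude 159.89167.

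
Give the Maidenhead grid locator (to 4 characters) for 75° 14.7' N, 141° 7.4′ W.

Add 180° to longitude and 90° to latitude: 38.88, 165.25.
Field (20°×10°, letters A–R): lon ⌊38.88/20⌋ = 1 → B; lat ⌊165.25/10⌋ = 16 → Q.
Square (2°×1°, digits 0–9): lon ⌊18.88/2⌋ = 9; lat ⌊5.25/1⌋ = 5.

BQ95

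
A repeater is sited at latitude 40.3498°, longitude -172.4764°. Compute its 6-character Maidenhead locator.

AN30si

Shift to the Maidenhead origin (180°W, 90°S): lon 7.5236, lat 130.3498.
Field: 7.5236/20 → 0 → A, 130.3498/10 → 13 → N; chars AN.
Square: 7.5236/2 → 3, 0.3498/1 → 0; chars 30.
Subsquare: 1.5236/0.0833333 → 18 → s, 0.3498/0.0416667 → 8 → i; chars si.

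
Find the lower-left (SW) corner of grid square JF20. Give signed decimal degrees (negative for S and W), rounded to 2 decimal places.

-40.00, 4.00

Field J=9, F=5: +9·20° lon, +5·10° lat → SW at lon 0°, lat -40°.
Square 2, 0: +2·2° lon, +0·1° lat → SW at lon 4°, lat -40°.
latitude -40.00, longitude 4.00.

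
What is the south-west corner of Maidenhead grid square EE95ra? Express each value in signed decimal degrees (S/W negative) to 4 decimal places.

-45.0000, -80.5833

Field E=4, E=4: +4·20° lon, +4·10° lat → SW at lon -100°, lat -50°.
Square 9, 5: +9·2° lon, +5·1° lat → SW at lon -82°, lat -45°.
Subsquare r=17, a=0: +17·0.0833333° lon, +0·0.0416667° lat → SW at lon -80.5833°, lat -45°.
latitude -45.0000, longitude -80.5833.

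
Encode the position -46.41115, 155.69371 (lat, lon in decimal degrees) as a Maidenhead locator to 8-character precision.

QE73uo31

Offset from 180°W / 90°S: lon 335.69371°, lat 43.58885°.
Field: lon ⌊335.69371/20⌋ = 16 → Q; lat ⌊43.58885/10⌋ = 4 → E.
Square: lon ⌊15.69371/2⌋ = 7; lat ⌊3.58885/1⌋ = 3.
Subsquare: lon ⌊1.69371/0.0833333⌋ = 20 → u; lat ⌊0.58885/0.0416667⌋ = 14 → o.
Extended square: lon ⌊0.02704/0.00833333⌋ = 3; lat ⌊0.00552/0.00416667⌋ = 1.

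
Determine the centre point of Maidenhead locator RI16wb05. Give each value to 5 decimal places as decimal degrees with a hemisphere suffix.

Field R=17, I=8: +17·20° lon, +8·10° lat → SW at lon 160°, lat -10°.
Square 1, 6: +1·2° lon, +6·1° lat → SW at lon 162°, lat -4°.
Subsquare w=22, b=1: +22·0.0833333° lon, +1·0.0416667° lat → SW at lon 163.833°, lat -3.95833°.
Extended square 0, 5: +0·0.00833333° lon, +5·0.00416667° lat → SW at lon 163.833°, lat -3.9375°.
Cell spans 0.00833333° lon × 0.00416667° lat. Centre is SW corner plus half of each.
latitude 3.93542° S, longitude 163.83750° E.

3.93542° S, 163.83750° E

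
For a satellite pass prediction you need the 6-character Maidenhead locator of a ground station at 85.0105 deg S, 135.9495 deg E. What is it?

Offset from 180°W / 90°S: lon 315.9495°, lat 4.9895°.
Field: lon ⌊315.9495/20⌋ = 15 → P; lat ⌊4.9895/10⌋ = 0 → A.
Square: lon ⌊15.9495/2⌋ = 7; lat ⌊4.9895/1⌋ = 4.
Subsquare: lon ⌊1.9495/0.0833333⌋ = 23 → x; lat ⌊0.9895/0.0416667⌋ = 23 → x.

PA74xx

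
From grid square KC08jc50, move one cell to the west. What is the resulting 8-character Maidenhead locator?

KC08jc40

Longitude extended square 5; −1 → 4.
The latitude characters are unchanged.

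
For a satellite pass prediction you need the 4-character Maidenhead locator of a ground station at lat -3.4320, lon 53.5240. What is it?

Add 180° to longitude and 90° to latitude: 233.52, 86.57.
Field: lon ⌊233.52/20⌋ = 11 → L; lat ⌊86.57/10⌋ = 8 → I.
Square: lon ⌊13.52/2⌋ = 6; lat ⌊6.57/1⌋ = 6.

LI66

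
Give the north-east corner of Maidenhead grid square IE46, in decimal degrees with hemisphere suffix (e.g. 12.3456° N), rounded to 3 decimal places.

Field I=8, E=4: +8·20° lon, +4·10° lat → SW at lon -20°, lat -50°.
Square 4, 6: +4·2° lon, +6·1° lat → SW at lon -12°, lat -44°.
Cell spans 2° lon × 1° lat. NE corner is SW corner plus one full cell.
latitude 43.000° S, longitude 10.000° W.

43.000° S, 10.000° W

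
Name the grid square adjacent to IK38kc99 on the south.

Latitude extended square 9; −1 → 8.
The longitude characters are unchanged.

IK38kc98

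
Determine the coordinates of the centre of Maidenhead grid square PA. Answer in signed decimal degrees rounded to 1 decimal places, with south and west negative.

-85.0, 130.0

Field P=15, A=0: +15·20° lon, +0·10° lat → SW at lon 120°, lat -90°.
Cell spans 20° lon × 10° lat. Centre is SW corner plus half of each.
latitude -85.0, longitude 130.0.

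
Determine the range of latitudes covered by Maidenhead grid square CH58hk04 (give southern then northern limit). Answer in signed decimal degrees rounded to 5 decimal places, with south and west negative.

-11.56667, -11.56250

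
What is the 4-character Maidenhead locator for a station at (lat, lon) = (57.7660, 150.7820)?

QO57

Add 180° to longitude and 90° to latitude: 330.78, 147.77.
Field: 330.78/20 → 16 → Q, 147.77/10 → 14 → O; chars QO.
Square: 10.78/2 → 5, 7.77/1 → 7; chars 57.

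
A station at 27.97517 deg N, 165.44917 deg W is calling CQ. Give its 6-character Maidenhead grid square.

AL77gx

Offset from 180°W / 90°S: lon 14.5508°, lat 117.9752°.
Field (20°×10°, letters A–R): 14.5508/20 → 0 → A, 117.9752/10 → 11 → L; chars AL.
Square (2°×1°, digits 0–9): 14.5508/2 → 7, 7.9752/1 → 7; chars 77.
Subsquare (5′×2.5′, letters a–x): 0.5508/0.0833333 → 6 → g, 0.9752/0.0416667 → 23 → x; chars gx.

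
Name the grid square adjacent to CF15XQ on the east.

Longitude subsquare x = 23; +1 → 24, wraps to 0 = a, carry into square.
Longitude square 1; +1 → 2.
The latitude characters are unchanged.

CF25aq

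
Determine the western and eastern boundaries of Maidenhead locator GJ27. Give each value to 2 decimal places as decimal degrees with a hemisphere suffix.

Field G=6, J=9: +6·20° lon, +9·10° lat → SW at lon -60°, lat 0°.
Square 2, 7: +2·2° lon, +7·1° lat → SW at lon -56°, lat 7°.
Cell spans 2° lon × 1° lat.
west 56.00° W, east 54.00° W.

56.00° W, 54.00° W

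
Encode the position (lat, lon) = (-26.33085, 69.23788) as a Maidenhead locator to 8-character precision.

MG43oq80

Add 180° to longitude and 90° to latitude: 249.23788, 63.66915.
Field: lon ⌊249.23788/20⌋ = 12 → M; lat ⌊63.66915/10⌋ = 6 → G.
Square: lon ⌊9.23788/2⌋ = 4; lat ⌊3.66915/1⌋ = 3.
Subsquare: lon ⌊1.23788/0.0833333⌋ = 14 → o; lat ⌊0.66915/0.0416667⌋ = 16 → q.
Extended square: lon ⌊0.07121/0.00833333⌋ = 8; lat ⌊0.00248/0.00416667⌋ = 0.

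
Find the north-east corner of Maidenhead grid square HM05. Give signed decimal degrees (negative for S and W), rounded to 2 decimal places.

36.00, -38.00

Field H=7, M=12: +7·20° lon, +12·10° lat → SW at lon -40°, lat 30°.
Square 0, 5: +0·2° lon, +5·1° lat → SW at lon -40°, lat 35°.
Cell spans 2° lon × 1° lat. NE corner is SW corner plus one full cell.
latitude 36.00, longitude -38.00.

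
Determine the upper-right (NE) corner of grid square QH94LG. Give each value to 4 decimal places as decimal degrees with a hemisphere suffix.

Field Q=16, H=7: +16·20° lon, +7·10° lat → SW at lon 140°, lat -20°.
Square 9, 4: +9·2° lon, +4·1° lat → SW at lon 158°, lat -16°.
Subsquare l=11, g=6: +11·0.0833333° lon, +6·0.0416667° lat → SW at lon 158.917°, lat -15.75°.
Cell spans 0.0833333° lon × 0.0416667° lat. NE corner is SW corner plus one full cell.
latitude 15.7083° S, longitude 159.0000° E.

15.7083° S, 159.0000° E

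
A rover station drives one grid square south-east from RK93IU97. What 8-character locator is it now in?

RK93ju06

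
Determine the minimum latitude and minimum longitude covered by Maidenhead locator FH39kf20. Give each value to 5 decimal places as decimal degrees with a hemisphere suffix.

Field F=5, H=7: +5·20° lon, +7·10° lat → SW at lon -80°, lat -20°.
Square 3, 9: +3·2° lon, +9·1° lat → SW at lon -74°, lat -11°.
Subsquare k=10, f=5: +10·0.0833333° lon, +5·0.0416667° lat → SW at lon -73.1667°, lat -10.7917°.
Extended square 2, 0: +2·0.00833333° lon, +0·0.00416667° lat → SW at lon -73.15°, lat -10.7917°.
latitude 10.79167° S, longitude 73.15000° W.

10.79167° S, 73.15000° W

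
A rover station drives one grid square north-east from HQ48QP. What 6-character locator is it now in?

HQ48rq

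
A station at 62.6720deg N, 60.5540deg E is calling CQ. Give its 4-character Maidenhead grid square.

MP02

Shift to the Maidenhead origin (180°W, 90°S): lon 240.55, lat 152.67.
Field (20°×10°, letters A–R): 240.55/20 → 12 → M, 152.67/10 → 15 → P; chars MP.
Square (2°×1°, digits 0–9): 0.55/2 → 0, 2.67/1 → 2; chars 02.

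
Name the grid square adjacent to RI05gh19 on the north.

RI05gi10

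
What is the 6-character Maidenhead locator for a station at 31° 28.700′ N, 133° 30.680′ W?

CM31fl

Shift to the Maidenhead origin (180°W, 90°S): lon 46.4887, lat 121.4783.
Field: 46.4887/20 → 2 → C, 121.4783/10 → 12 → M; chars CM.
Square: 6.4887/2 → 3, 1.4783/1 → 1; chars 31.
Subsquare: 0.4887/0.0833333 → 5 → f, 0.4783/0.0416667 → 11 → l; chars fl.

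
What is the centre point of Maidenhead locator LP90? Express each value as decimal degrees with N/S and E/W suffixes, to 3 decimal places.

60.500° N, 59.000° E

Field L=11, P=15: +11·20° lon, +15·10° lat → SW at lon 40°, lat 60°.
Square 9, 0: +9·2° lon, +0·1° lat → SW at lon 58°, lat 60°.
Cell spans 2° lon × 1° lat. Centre is SW corner plus half of each.
latitude 60.500° N, longitude 59.000° E.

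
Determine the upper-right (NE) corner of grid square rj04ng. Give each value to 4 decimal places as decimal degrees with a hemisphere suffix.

4.2917° N, 161.1667° E

Field R=17, J=9: +17·20° lon, +9·10° lat → SW at lon 160°, lat 0°.
Square 0, 4: +0·2° lon, +4·1° lat → SW at lon 160°, lat 4°.
Subsquare n=13, g=6: +13·0.0833333° lon, +6·0.0416667° lat → SW at lon 161.083°, lat 4.25°.
Cell spans 0.0833333° lon × 0.0416667° lat. NE corner is SW corner plus one full cell.
latitude 4.2917° N, longitude 161.1667° E.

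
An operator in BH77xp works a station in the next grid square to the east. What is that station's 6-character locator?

BH87ap

Longitude subsquare x = 23; +1 → 24, wraps to 0 = a, carry into square.
Longitude square 7; +1 → 8.
The latitude characters are unchanged.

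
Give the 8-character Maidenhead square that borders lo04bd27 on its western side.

LO04bd17

Longitude extended square 2; −1 → 1.
The latitude characters are unchanged.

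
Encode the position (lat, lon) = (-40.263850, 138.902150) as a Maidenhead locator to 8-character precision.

PE99kr86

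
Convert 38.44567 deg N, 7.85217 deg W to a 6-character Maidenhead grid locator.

IM68bk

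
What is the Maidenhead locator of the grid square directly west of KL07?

JL97

Longitude square 0; −1 → -1, wraps to 9, carry into field.
Longitude field K = 10; −1 → 9 = J.
The latitude characters are unchanged.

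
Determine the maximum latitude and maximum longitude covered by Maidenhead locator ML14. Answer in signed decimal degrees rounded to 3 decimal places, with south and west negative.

25.000, 64.000

Field M=12, L=11: +12·20° lon, +11·10° lat → SW at lon 60°, lat 20°.
Square 1, 4: +1·2° lon, +4·1° lat → SW at lon 62°, lat 24°.
Cell spans 2° lon × 1° lat. NE corner is SW corner plus one full cell.
latitude 25.000, longitude 64.000.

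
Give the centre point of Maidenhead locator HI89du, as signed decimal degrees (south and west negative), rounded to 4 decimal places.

Field H=7, I=8: +7·20° lon, +8·10° lat → SW at lon -40°, lat -10°.
Square 8, 9: +8·2° lon, +9·1° lat → SW at lon -24°, lat -1°.
Subsquare d=3, u=20: +3·0.0833333° lon, +20·0.0416667° lat → SW at lon -23.75°, lat -0.166667°.
Cell spans 0.0833333° lon × 0.0416667° lat. Centre is SW corner plus half of each.
latitude -0.1458, longitude -23.7083.

-0.1458, -23.7083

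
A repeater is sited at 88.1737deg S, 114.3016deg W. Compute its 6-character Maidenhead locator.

DA21ut

Add 180° to longitude and 90° to latitude: 65.6984, 1.8263.
Field: lon ⌊65.6984/20⌋ = 3 → D; lat ⌊1.8263/10⌋ = 0 → A.
Square: lon ⌊5.6984/2⌋ = 2; lat ⌊1.8263/1⌋ = 1.
Subsquare: lon ⌊1.6984/0.0833333⌋ = 20 → u; lat ⌊0.8263/0.0416667⌋ = 19 → t.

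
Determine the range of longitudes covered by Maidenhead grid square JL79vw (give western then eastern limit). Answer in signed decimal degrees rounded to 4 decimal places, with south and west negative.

Field J=9, L=11: +9·20° lon, +11·10° lat → SW at lon 0°, lat 20°.
Square 7, 9: +7·2° lon, +9·1° lat → SW at lon 14°, lat 29°.
Subsquare v=21, w=22: +21·0.0833333° lon, +22·0.0416667° lat → SW at lon 15.75°, lat 29.9167°.
Cell spans 0.0833333° lon × 0.0416667° lat.
west 15.7500, east 15.8333.

15.7500, 15.8333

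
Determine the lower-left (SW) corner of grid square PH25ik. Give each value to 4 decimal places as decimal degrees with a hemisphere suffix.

14.5833° S, 124.6667° E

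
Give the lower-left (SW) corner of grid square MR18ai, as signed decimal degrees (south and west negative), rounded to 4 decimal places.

88.3333, 62.0000

Field M=12, R=17: +12·20° lon, +17·10° lat → SW at lon 60°, lat 80°.
Square 1, 8: +1·2° lon, +8·1° lat → SW at lon 62°, lat 88°.
Subsquare a=0, i=8: +0·0.0833333° lon, +8·0.0416667° lat → SW at lon 62°, lat 88.3333°.
latitude 88.3333, longitude 62.0000.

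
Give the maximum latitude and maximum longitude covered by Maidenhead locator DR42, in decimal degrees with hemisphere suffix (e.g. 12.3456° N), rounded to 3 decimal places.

83.000° N, 110.000° W

Field D=3, R=17: +3·20° lon, +17·10° lat → SW at lon -120°, lat 80°.
Square 4, 2: +4·2° lon, +2·1° lat → SW at lon -112°, lat 82°.
Cell spans 2° lon × 1° lat. NE corner is SW corner plus one full cell.
latitude 83.000° N, longitude 110.000° W.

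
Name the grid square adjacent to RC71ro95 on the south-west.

RC71ro84

Longitude extended square 9; −1 → 8.
Latitude extended square 5; −1 → 4.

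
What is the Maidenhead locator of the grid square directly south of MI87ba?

Latitude subsquare a = 0; −1 → -1, wraps to 23 = x, carry into square.
Latitude square 7; −1 → 6.
The longitude characters are unchanged.

MI86bx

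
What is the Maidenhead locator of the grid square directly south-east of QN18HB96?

QN18ib05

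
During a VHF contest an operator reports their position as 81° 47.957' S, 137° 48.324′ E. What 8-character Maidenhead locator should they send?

Shift to the Maidenhead origin (180°W, 90°S): lon 317.80540, lat 8.20072.
Field: lon ⌊317.80540/20⌋ = 15 → P; lat ⌊8.20072/10⌋ = 0 → A.
Square: lon ⌊17.80540/2⌋ = 8; lat ⌊8.20072/1⌋ = 8.
Subsquare: lon ⌊1.80540/0.0833333⌋ = 21 → v; lat ⌊0.20072/0.0416667⌋ = 4 → e.
Extended square: lon ⌊0.05540/0.00833333⌋ = 6; lat ⌊0.03405/0.00416667⌋ = 8.

PA88ve68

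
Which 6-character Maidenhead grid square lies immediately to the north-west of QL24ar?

QL14xs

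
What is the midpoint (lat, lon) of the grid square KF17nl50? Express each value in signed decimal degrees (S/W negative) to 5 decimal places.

Field K=10, F=5: +10·20° lon, +5·10° lat → SW at lon 20°, lat -40°.
Square 1, 7: +1·2° lon, +7·1° lat → SW at lon 22°, lat -33°.
Subsquare n=13, l=11: +13·0.0833333° lon, +11·0.0416667° lat → SW at lon 23.0833°, lat -32.5417°.
Extended square 5, 0: +5·0.00833333° lon, +0·0.00416667° lat → SW at lon 23.125°, lat -32.5417°.
Cell spans 0.00833333° lon × 0.00416667° lat. Centre is SW corner plus half of each.
latitude -32.53958, longitude 23.12917.

-32.53958, 23.12917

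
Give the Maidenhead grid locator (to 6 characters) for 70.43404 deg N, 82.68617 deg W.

Add 180° to longitude and 90° to latitude: 97.3138, 160.4340.
Field: 97.3138/20 → 4 → E, 160.4340/10 → 16 → Q; chars EQ.
Square: 17.3138/2 → 8, 0.4340/1 → 0; chars 80.
Subsquare: 1.3138/0.0833333 → 15 → p, 0.4340/0.0416667 → 10 → k; chars pk.

EQ80pk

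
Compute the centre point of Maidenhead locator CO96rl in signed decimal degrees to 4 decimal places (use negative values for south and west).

56.4792, -120.5417

Field C=2, O=14: +2·20° lon, +14·10° lat → SW at lon -140°, lat 50°.
Square 9, 6: +9·2° lon, +6·1° lat → SW at lon -122°, lat 56°.
Subsquare r=17, l=11: +17·0.0833333° lon, +11·0.0416667° lat → SW at lon -120.583°, lat 56.4583°.
Cell spans 0.0833333° lon × 0.0416667° lat. Centre is SW corner plus half of each.
latitude 56.4792, longitude -120.5417.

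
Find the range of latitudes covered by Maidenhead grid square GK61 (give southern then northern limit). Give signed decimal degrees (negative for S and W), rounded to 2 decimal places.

11.00, 12.00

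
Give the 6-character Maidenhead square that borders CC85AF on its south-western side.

Longitude subsquare a = 0; −1 → -1, wraps to 23 = x, carry into square.
Longitude square 8; −1 → 7.
Latitude subsquare f = 5; −1 → 4 = e.

CC75xe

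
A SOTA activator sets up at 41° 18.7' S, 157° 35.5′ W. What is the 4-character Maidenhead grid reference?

BE18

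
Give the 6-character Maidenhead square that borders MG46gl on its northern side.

MG46gm

Latitude subsquare l = 11; +1 → 12 = m.
The longitude characters are unchanged.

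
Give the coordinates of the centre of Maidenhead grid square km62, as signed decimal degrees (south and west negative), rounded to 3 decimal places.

Field K=10, M=12: +10·20° lon, +12·10° lat → SW at lon 20°, lat 30°.
Square 6, 2: +6·2° lon, +2·1° lat → SW at lon 32°, lat 32°.
Cell spans 2° lon × 1° lat. Centre is SW corner plus half of each.
latitude 32.500, longitude 33.000.

32.500, 33.000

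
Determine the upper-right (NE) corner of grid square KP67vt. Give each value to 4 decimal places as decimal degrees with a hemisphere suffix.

67.8333° N, 33.8333° E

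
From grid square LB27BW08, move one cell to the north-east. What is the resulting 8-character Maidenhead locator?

LB27bw19

Longitude extended square 0; +1 → 1.
Latitude extended square 8; +1 → 9.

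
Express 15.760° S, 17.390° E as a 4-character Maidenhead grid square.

JH84

Shift to the Maidenhead origin (180°W, 90°S): lon 197.39, lat 74.24.
Field (20°×10°, letters A–R): lon ⌊197.39/20⌋ = 9 → J; lat ⌊74.24/10⌋ = 7 → H.
Square (2°×1°, digits 0–9): lon ⌊17.39/2⌋ = 8; lat ⌊4.24/1⌋ = 4.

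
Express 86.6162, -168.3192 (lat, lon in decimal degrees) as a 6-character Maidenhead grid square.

AR56uo

Shift to the Maidenhead origin (180°W, 90°S): lon 11.6808, lat 176.6162.
Field (20°×10°, letters A–R): 11.6808/20 → 0 → A, 176.6162/10 → 17 → R; chars AR.
Square (2°×1°, digits 0–9): 11.6808/2 → 5, 6.6162/1 → 6; chars 56.
Subsquare (5′×2.5′, letters a–x): 1.6808/0.0833333 → 20 → u, 0.6162/0.0416667 → 14 → o; chars uo.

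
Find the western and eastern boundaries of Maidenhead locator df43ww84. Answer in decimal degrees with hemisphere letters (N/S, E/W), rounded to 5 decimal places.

Field D=3, F=5: +3·20° lon, +5·10° lat → SW at lon -120°, lat -40°.
Square 4, 3: +4·2° lon, +3·1° lat → SW at lon -112°, lat -37°.
Subsquare w=22, w=22: +22·0.0833333° lon, +22·0.0416667° lat → SW at lon -110.167°, lat -36.0833°.
Extended square 8, 4: +8·0.00833333° lon, +4·0.00416667° lat → SW at lon -110.1°, lat -36.0667°.
Cell spans 0.00833333° lon × 0.00416667° lat.
west 110.10000° W, east 110.09167° W.

110.10000° W, 110.09167° W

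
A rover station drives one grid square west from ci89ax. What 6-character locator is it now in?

Longitude subsquare a = 0; −1 → -1, wraps to 23 = x, carry into square.
Longitude square 8; −1 → 7.
The latitude characters are unchanged.

CI79xx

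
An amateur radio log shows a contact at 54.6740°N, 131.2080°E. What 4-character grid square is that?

PO54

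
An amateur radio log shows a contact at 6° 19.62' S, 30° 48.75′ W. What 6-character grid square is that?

HI43oq

Add 180° to longitude and 90° to latitude: 149.1875, 83.6730.
Field: lon ⌊149.1875/20⌋ = 7 → H; lat ⌊83.6730/10⌋ = 8 → I.
Square: lon ⌊9.1875/2⌋ = 4; lat ⌊3.6730/1⌋ = 3.
Subsquare: lon ⌊1.1875/0.0833333⌋ = 14 → o; lat ⌊0.6730/0.0416667⌋ = 16 → q.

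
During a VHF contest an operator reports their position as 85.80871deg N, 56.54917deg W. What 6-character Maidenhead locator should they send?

Shift to the Maidenhead origin (180°W, 90°S): lon 123.4508, lat 175.8087.
Field (20°×10°, letters A–R): 123.4508/20 → 6 → G, 175.8087/10 → 17 → R; chars GR.
Square (2°×1°, digits 0–9): 3.4508/2 → 1, 5.8087/1 → 5; chars 15.
Subsquare (5′×2.5′, letters a–x): 1.4508/0.0833333 → 17 → r, 0.8087/0.0416667 → 19 → t; chars rt.

GR15rt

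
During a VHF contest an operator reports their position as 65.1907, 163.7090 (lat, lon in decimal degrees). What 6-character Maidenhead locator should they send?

RP15ue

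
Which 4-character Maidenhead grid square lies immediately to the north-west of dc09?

CD90

Longitude square 0; −1 → -1, wraps to 9, carry into field.
Longitude field D = 3; −1 → 2 = C.
Latitude square 9; +1 → 10, wraps to 0, carry into field.
Latitude field C = 2; +1 → 3 = D.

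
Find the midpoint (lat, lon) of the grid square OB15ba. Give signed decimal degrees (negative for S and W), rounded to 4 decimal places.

-74.9792, 102.1250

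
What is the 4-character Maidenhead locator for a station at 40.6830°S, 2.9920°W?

Add 180° to longitude and 90° to latitude: 177.01, 49.32.
Field: 177.01/20 → 8 → I, 49.32/10 → 4 → E; chars IE.
Square: 17.01/2 → 8, 9.32/1 → 9; chars 89.

IE89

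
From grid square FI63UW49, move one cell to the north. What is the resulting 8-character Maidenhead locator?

Latitude extended square 9; +1 → 10, wraps to 0, carry into subsquare.
Latitude subsquare w = 22; +1 → 23 = x.
The longitude characters are unchanged.

FI63ux40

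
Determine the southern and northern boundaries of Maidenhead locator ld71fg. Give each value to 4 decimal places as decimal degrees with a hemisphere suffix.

58.7500° S, 58.7083° S

Field L=11, D=3: +11·20° lon, +3·10° lat → SW at lon 40°, lat -60°.
Square 7, 1: +7·2° lon, +1·1° lat → SW at lon 54°, lat -59°.
Subsquare f=5, g=6: +5·0.0833333° lon, +6·0.0416667° lat → SW at lon 54.4167°, lat -58.75°.
Cell spans 0.0833333° lon × 0.0416667° lat.
south 58.7500° S, north 58.7083° S.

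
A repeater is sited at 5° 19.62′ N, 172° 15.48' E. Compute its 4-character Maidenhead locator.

RJ65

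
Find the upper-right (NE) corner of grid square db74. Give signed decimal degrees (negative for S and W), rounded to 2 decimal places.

-75.00, -104.00

Field D=3, B=1: +3·20° lon, +1·10° lat → SW at lon -120°, lat -80°.
Square 7, 4: +7·2° lon, +4·1° lat → SW at lon -106°, lat -76°.
Cell spans 2° lon × 1° lat. NE corner is SW corner plus one full cell.
latitude -75.00, longitude -104.00.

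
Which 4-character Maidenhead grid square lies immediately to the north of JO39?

JP30

Latitude square 9; +1 → 10, wraps to 0, carry into field.
Latitude field O = 14; +1 → 15 = P.
The longitude characters are unchanged.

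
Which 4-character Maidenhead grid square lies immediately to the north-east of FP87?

Longitude square 8; +1 → 9.
Latitude square 7; +1 → 8.

FP98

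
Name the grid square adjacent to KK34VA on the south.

Latitude subsquare a = 0; −1 → -1, wraps to 23 = x, carry into square.
Latitude square 4; −1 → 3.
The longitude characters are unchanged.

KK33vx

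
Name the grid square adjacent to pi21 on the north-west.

Longitude square 2; −1 → 1.
Latitude square 1; +1 → 2.

PI12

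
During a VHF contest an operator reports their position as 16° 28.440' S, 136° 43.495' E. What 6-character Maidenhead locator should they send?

PH83im

Add 180° to longitude and 90° to latitude: 316.7249, 73.5260.
Field: 316.7249/20 → 15 → P, 73.5260/10 → 7 → H; chars PH.
Square: 16.7249/2 → 8, 3.5260/1 → 3; chars 83.
Subsquare: 0.7249/0.0833333 → 8 → i, 0.5260/0.0416667 → 12 → m; chars im.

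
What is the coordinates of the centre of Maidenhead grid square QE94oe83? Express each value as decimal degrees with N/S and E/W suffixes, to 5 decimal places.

45.81875° S, 159.23750° E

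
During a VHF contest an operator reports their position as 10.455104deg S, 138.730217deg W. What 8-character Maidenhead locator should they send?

Shift to the Maidenhead origin (180°W, 90°S): lon 41.26978, lat 79.54490.
Field: lon ⌊41.26978/20⌋ = 2 → C; lat ⌊79.54490/10⌋ = 7 → H.
Square: lon ⌊1.26978/2⌋ = 0; lat ⌊9.54490/1⌋ = 9.
Subsquare: lon ⌊1.26978/0.0833333⌋ = 15 → p; lat ⌊0.54490/0.0416667⌋ = 13 → n.
Extended square: lon ⌊0.01978/0.00833333⌋ = 2; lat ⌊0.00323/0.00416667⌋ = 0.

CH09pn20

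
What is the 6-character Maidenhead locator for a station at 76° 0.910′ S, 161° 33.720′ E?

Offset from 180°W / 90°S: lon 341.5620°, lat 13.9848°.
Field: lon ⌊341.5620/20⌋ = 17 → R; lat ⌊13.9848/10⌋ = 1 → B.
Square: lon ⌊1.5620/2⌋ = 0; lat ⌊3.9848/1⌋ = 3.
Subsquare: lon ⌊1.5620/0.0833333⌋ = 18 → s; lat ⌊0.9848/0.0416667⌋ = 23 → x.

RB03sx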